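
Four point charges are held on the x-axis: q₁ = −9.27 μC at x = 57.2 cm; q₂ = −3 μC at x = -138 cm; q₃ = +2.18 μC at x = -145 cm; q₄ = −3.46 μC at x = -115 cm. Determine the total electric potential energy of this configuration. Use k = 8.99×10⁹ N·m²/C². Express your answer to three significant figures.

-0.455 J

The work to assemble the configuration equals its total potential energy, U = Σ kqᵢqⱼ/rᵢⱼ over all pairs.
Pair separations: r₁₂ = 1.95 m, r₁₃ = 2.02 m, r₁₄ = 1.72 m, r₂₃ = 0.0700 m, r₂₄ = 0.230 m, r₃₄ = 0.300 m.
Summing all 6 pair terms gives U = -0.455 J.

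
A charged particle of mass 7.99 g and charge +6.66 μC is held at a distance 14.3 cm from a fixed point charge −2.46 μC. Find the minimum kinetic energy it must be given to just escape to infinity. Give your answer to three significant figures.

To just escape, total mechanical energy must reach zero at infinity: ½mv²_min + U = 0, so ½mv²_min = −U = |kQq|/r.
|U| = |kQq|/r = (8.99×10⁹ N·m²/C²)(2.46×10⁻⁶)(6.66×10⁻⁶)/(0.143) = 1.03 J.

1.03 J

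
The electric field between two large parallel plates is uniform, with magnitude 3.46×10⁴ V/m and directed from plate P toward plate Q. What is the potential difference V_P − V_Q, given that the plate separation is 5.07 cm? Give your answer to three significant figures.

1750 V

In a uniform field, potential decreases in the direction of E: ΔV = −E·d for a displacement d parallel to E.
Going from Q to P is a displacement of 5.07 cm opposite to the field, so V_P − V_Q = +Ed = 1750 V.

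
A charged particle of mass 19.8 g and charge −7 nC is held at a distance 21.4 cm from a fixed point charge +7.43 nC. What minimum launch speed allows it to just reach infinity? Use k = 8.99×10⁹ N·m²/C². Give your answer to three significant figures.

0.0149 m/s

To just escape, total mechanical energy must reach zero at infinity: ½mv²_min + U = 0, so ½mv²_min = −U = |kQq|/r.
|U| = |kQq|/r = (8.99×10⁹ N·m²/C²)(7.43×10⁻⁹)(7.00×10⁻⁹)/(0.214) = 2.18×10⁻⁶ J.
v_min = √(2|U|/m) = √(2·2.18×10⁻⁶/0.0198) = 0.0149 m/s.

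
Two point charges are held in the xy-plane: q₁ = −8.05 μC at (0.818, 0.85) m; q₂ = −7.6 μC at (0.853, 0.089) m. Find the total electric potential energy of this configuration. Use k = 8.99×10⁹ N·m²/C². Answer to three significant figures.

0.722 J

The assembly work is the sum of pairwise potential energies, U = Σ_{i<j} kqᵢqⱼ/rᵢⱼ.
Pair separations: r₁₂ = 0.762 m.
U = (0.722) = 0.722 J.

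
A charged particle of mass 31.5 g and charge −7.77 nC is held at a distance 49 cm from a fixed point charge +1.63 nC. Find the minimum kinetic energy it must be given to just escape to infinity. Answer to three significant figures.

2.32×10⁻⁷ J

To just escape, total mechanical energy must reach zero at infinity: ½mv²_min + U = 0, so ½mv²_min = −U = |kQq|/r.
|U| = |kQq|/r = (8.99×10⁹ N·m²/C²)(1.63×10⁻⁹)(7.77×10⁻⁹)/(0.490) = 2.32×10⁻⁷ J.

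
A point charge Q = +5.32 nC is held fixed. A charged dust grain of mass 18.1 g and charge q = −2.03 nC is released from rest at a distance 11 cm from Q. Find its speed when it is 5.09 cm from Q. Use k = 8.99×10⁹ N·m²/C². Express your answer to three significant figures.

Only the electrostatic force acts, so mechanical energy is conserved: ½mv² = U₁ − U₂ = kQq(1/r₁ − 1/r₂).
U₁ − U₂ = (8.99×10⁹ N·m²/C²)(5.32×10⁻⁹ C)(-2.03×10⁻⁹ C)(1/0.110 − 1/0.0509) = 1.02×10⁻⁶ J.
v = √(2·1.02×10⁻⁶/0.0181) = 0.0106 m/s.

0.0106 m/s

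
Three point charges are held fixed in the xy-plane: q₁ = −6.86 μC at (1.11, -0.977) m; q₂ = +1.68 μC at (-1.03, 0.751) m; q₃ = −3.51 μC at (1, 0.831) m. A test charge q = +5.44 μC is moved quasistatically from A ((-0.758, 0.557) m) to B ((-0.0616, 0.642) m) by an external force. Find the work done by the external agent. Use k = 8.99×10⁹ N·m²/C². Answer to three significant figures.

-0.253 J

For quasistatic motion the external work equals the change in potential energy: W_ext = qΔV = q(V_B − V_A).
At A: distances to the source charges are 2.42 m, 0.334 m, 1.78 m; V_A = Σ kqᵢ/rᵢ = 1960 V.
At B: distances to the source charges are 2.00 m, 0.975 m, 1.08 m; V_B = Σ kqᵢ/rᵢ = -4.46×10⁴ V.
ΔV = V_B − V_A = -4.66×10⁴ V.
W_ext = qΔV = (5.44×10⁻⁶ C)(-4.66×10⁴ V) = -0.253 J.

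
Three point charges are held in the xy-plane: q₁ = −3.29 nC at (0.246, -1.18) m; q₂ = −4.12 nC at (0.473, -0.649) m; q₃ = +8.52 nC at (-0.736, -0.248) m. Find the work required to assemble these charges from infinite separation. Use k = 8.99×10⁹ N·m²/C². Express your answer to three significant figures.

-2.23×10⁻⁷ J

The work to assemble the configuration equals its total potential energy, U = Σ kqᵢqⱼ/rᵢⱼ over all pairs.
Pair separations: r₁₂ = 0.577 m, r₁₃ = 1.35 m, r₂₃ = 1.27 m.
U = (2.11×10⁻⁷) + (-1.86×10⁻⁷) + (-2.48×10⁻⁷) = -2.23×10⁻⁷ J.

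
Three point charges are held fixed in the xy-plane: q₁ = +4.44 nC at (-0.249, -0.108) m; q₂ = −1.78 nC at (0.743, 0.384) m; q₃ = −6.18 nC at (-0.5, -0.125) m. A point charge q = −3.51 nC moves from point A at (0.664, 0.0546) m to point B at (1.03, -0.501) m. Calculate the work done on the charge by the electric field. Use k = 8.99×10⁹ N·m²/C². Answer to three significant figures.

1.01×10⁻⁷ J

The work done by the electric force is W_field = −ΔU = −q(V_B − V_A) = q(V_A − V_B).
At A: distances to the source charges are 0.927 m, 0.339 m, 1.18 m; V_A = Σ kqᵢ/rᵢ = -51.4 V.
At B: distances to the source charges are 1.34 m, 0.930 m, 1.58 m; V_B = Σ kqᵢ/rᵢ = -22.6 V.
ΔV = V_B − V_A = 28.7 V.
W_field = −qΔV = −(-3.51×10⁻⁹ C)(28.7 V) = 1.01×10⁻⁷ J.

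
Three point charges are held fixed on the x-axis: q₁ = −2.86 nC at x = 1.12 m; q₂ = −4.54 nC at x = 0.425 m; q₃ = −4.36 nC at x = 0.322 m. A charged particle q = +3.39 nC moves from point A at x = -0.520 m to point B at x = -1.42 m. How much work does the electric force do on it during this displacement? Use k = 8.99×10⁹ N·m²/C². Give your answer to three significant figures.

-1.72×10⁻⁷ J

The work done by the electric force is W_field = −ΔU = −q(V_B − V_A) = q(V_A − V_B).
At A: distances to the source charges are 1.64 m, 0.945 m, 0.842 m; V_A = Σ kqᵢ/rᵢ = -105 V.
At B: distances to the source charges are 2.54 m, 1.84 m, 1.74 m; V_B = Σ kqᵢ/rᵢ = -54.7 V.
ΔV = V_B − V_A = 50.7 V.
W_field = −qΔV = −(3.39×10⁻⁹ C)(50.7 V) = -1.72×10⁻⁷ J.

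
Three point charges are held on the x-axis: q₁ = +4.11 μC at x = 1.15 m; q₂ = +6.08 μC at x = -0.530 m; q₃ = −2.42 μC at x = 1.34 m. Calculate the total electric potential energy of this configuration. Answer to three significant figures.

The assembly work is the sum of pairwise potential energies, U = Σ_{i<j} kqᵢqⱼ/rᵢⱼ.
Pair separations: r₁₂ = 1.68 m, r₁₃ = 0.190 m, r₂₃ = 1.87 m.
U = (0.134) + (-0.471) + (-0.0707) = -0.408 J.

-0.408 J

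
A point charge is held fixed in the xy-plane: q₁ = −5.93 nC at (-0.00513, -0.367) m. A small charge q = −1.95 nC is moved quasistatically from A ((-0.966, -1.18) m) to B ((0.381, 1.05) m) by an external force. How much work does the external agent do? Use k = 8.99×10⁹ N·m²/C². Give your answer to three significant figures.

For quasistatic motion the external work equals the change in potential energy: W_ext = qΔV = q(V_B − V_A).
At A: distance to the source charge is 1.26 m; V_A = kq₁/r = -42.4 V.
At B: distance to the source charge is 1.47 m; V_B = kq₁/r = -36.3 V.
ΔV = V_B − V_A = 6.06 V.
W_ext = qΔV = (-1.95×10⁻⁹ C)(6.06 V) = -1.18×10⁻⁸ J.

-1.18×10⁻⁸ J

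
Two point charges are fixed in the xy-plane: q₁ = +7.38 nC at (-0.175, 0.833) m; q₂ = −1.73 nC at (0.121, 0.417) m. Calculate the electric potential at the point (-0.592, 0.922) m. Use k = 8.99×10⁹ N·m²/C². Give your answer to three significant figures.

138 V

The total potential is the scalar sum of each charge's contribution, V = Σ kqᵢ/rᵢ.
Distances from the field point to each charge: r₁ = 0.426 m, r₂ = 0.874 m.
V = k[(7.38×10⁻⁹)/(0.426) + (-1.73×10⁻⁹)/(0.874)] = 138 V.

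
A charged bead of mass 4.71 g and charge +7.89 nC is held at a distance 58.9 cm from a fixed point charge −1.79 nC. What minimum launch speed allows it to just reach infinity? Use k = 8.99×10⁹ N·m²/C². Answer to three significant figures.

To just escape, total mechanical energy must reach zero at infinity: ½mv²_min + U = 0, so ½mv²_min = −U = |kQq|/r.
|U| = |kQq|/r = (8.99×10⁹ N·m²/C²)(1.79×10⁻⁹)(7.89×10⁻⁹)/(0.589) = 2.16×10⁻⁷ J.
v_min = √(2|U|/m) = √(2·2.16×10⁻⁷/4.71×10⁻³) = 9.57×10⁻³ m/s.

9.57×10⁻³ m/s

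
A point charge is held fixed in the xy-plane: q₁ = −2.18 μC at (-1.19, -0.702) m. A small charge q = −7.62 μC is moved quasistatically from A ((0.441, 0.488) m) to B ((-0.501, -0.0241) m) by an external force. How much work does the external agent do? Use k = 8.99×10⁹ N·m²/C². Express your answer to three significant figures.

For quasistatic motion the external work equals the change in potential energy: W_ext = qΔV = q(V_B − V_A).
At A: distance to the source charge is 2.02 m; V_A = kq₁/r = -9710 V.
At B: distance to the source charge is 0.967 m; V_B = kq₁/r = -2.03×10⁴ V.
ΔV = V_B − V_A = -1.06×10⁴ V.
W_ext = qΔV = (-7.62×10⁻⁶ C)(-1.06×10⁴ V) = 0.0805 J.

0.0805 J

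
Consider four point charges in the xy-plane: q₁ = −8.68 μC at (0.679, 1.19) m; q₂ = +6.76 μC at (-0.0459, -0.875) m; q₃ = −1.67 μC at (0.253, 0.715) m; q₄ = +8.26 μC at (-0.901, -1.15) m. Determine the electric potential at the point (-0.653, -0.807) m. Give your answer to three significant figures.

The total potential is the scalar sum of each charge's contribution, V = Σ kqᵢ/rᵢ.
Distances from the field point to each charge: r₁ = 2.40 m, r₂ = 0.611 m, r₃ = 1.77 m, r₄ = 0.423 m.
V = k[(-8.68×10⁻⁶)/(2.40) + (6.76×10⁻⁶)/(0.611) + (-1.67×10⁻⁶)/(1.77) + (8.26×10⁻⁶)/(0.423)] = 2.34×10⁵ V.

2.34×10⁵ V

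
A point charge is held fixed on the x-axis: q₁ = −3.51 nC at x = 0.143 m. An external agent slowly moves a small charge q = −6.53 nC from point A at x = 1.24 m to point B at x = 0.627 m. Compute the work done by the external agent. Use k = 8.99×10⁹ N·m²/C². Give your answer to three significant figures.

For quasistatic motion the external work equals the change in potential energy: W_ext = qΔV = q(V_B − V_A).
At A: distance to the source charge is 1.10 m; V_A = kq₁/r = -28.8 V.
At B: distance to the source charge is 0.484 m; V_B = kq₁/r = -65.2 V.
ΔV = V_B − V_A = -36.4 V.
W_ext = qΔV = (-6.53×10⁻⁹ C)(-36.4 V) = 2.38×10⁻⁷ J.

2.38×10⁻⁷ J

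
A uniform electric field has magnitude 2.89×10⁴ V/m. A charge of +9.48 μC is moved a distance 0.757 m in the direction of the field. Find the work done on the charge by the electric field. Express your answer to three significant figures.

0.207 J

The potential change for a displacement 0.757 m in the direction of the field is ΔV = −Ed = -2.19×10⁴ V.
W_field = −qΔV = 0.207 J.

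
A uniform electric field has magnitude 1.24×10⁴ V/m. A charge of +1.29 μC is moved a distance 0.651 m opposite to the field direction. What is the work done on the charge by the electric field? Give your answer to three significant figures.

-0.0104 J

The potential change for a displacement 0.651 m opposite to the field direction is ΔV = +Ed = 8070 V.
W_field = −qΔV = -0.0104 J.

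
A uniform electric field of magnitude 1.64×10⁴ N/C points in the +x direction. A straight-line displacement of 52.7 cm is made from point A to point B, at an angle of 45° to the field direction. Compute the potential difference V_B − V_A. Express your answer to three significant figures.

-6110 V

Only the component of displacement along E changes the potential: ΔV = −E·d·cosθ.
ΔV = −(1.64×10⁴ V/m)(0.527 m)cos45° = -6110 V.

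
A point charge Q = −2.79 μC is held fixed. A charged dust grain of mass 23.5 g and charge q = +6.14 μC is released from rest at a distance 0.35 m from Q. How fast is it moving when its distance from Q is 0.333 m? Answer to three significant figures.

Only the electrostatic force acts, so mechanical energy is conserved: ½mv² = U₁ − U₂ = kQq(1/r₁ − 1/r₂).
U₁ − U₂ = (8.99×10⁹ N·m²/C²)(-2.79×10⁻⁶ C)(6.14×10⁻⁶ C)(1/0.350 − 1/0.333) = 0.0225 J.
v = √(2·0.0225/0.0235) = 1.38 m/s.

1.38 m/s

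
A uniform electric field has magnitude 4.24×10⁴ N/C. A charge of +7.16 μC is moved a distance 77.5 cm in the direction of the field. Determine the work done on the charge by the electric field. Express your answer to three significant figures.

The potential change for a displacement 77.5 cm in the direction of the field is ΔV = −Ed = -3.29×10⁴ V.
W_field = −qΔV = 0.235 J.

0.235 J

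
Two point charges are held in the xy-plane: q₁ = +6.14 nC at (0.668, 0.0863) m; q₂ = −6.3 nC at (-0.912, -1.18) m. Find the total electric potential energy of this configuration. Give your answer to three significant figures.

The assembly work is the sum of pairwise potential energies, U = Σ_{i<j} kqᵢqⱼ/rᵢⱼ.
Pair separations: r₁₂ = 2.02 m.
U = (-1.72×10⁻⁷) = -1.72×10⁻⁷ J.

-1.72×10⁻⁷ J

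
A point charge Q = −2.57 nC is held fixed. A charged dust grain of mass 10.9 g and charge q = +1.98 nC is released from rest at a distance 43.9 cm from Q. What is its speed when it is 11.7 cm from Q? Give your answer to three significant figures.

Only the electrostatic force acts, so mechanical energy is conserved: ½mv² = U₁ − U₂ = kQq(1/r₁ − 1/r₂).
U₁ − U₂ = (8.99×10⁹ N·m²/C²)(-2.57×10⁻⁹ C)(1.98×10⁻⁹ C)(1/0.439 − 1/0.117) = 2.87×10⁻⁷ J.
v = √(2·2.87×10⁻⁷/0.0109) = 7.25×10⁻³ m/s.

7.25×10⁻³ m/s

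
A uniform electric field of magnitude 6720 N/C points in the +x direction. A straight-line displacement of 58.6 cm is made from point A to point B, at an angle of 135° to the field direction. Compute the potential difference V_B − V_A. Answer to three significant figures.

Only the component of displacement along E changes the potential: ΔV = −E·d·cosθ.
ΔV = −(6720 V/m)(0.586 m)cos135° = 2780 V.

2780 V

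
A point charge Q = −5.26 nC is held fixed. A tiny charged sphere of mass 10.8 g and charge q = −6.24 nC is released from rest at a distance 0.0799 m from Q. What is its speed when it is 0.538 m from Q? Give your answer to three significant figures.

Only the electrostatic force acts, so mechanical energy is conserved: ½mv² = U₁ − U₂ = kQq(1/r₁ − 1/r₂).
U₁ − U₂ = (8.99×10⁹ N·m²/C²)(-5.26×10⁻⁹ C)(-6.24×10⁻⁹ C)(1/0.0799 − 1/0.538) = 3.14×10⁻⁶ J.
v = √(2·3.14×10⁻⁶/0.0108) = 0.0241 m/s.

0.0241 m/s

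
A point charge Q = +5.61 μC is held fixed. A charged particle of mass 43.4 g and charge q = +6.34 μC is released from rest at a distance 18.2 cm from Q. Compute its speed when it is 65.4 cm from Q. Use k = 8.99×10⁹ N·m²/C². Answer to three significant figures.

7.64 m/s

Only the electrostatic force acts, so mechanical energy is conserved: ½mv² = U₁ − U₂ = kQq(1/r₁ − 1/r₂).
U₁ − U₂ = (8.99×10⁹ N·m²/C²)(5.61×10⁻⁶ C)(6.34×10⁻⁶ C)(1/0.182 − 1/0.654) = 1.27 J.
v = √(2·1.27/0.0434) = 7.64 m/s.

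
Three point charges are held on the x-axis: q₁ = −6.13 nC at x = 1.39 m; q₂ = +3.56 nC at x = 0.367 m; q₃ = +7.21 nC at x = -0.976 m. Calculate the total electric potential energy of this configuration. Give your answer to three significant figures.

-1.88×10⁻⁷ J

The work to assemble the configuration equals its total potential energy, U = Σ kqᵢqⱼ/rᵢⱼ over all pairs.
Pair separations: r₁₂ = 1.02 m, r₁₃ = 2.37 m, r₂₃ = 1.34 m.
U = (-1.92×10⁻⁷) + (-1.68×10⁻⁷) + (1.72×10⁻⁷) = -1.88×10⁻⁷ J.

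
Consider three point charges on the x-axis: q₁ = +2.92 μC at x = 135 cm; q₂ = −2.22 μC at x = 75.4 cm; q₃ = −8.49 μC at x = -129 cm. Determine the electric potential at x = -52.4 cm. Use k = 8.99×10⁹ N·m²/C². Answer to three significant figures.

The total potential is the scalar sum of each charge's contribution, V = Σ kqᵢ/rᵢ.
Distances from the field point to each charge: r₁ = 1.87 m, r₂ = 1.28 m, r₃ = 0.766 m.
V = k[(2.92×10⁻⁶)/(1.87) + (-2.22×10⁻⁶)/(1.28) + (-8.49×10⁻⁶)/(0.766)] = -1.01×10⁵ V.

-1.01×10⁵ V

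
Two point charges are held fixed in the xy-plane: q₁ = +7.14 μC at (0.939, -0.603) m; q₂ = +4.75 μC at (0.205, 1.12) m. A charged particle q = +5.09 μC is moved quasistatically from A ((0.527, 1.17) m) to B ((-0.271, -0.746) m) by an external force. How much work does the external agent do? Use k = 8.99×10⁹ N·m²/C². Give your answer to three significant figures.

-0.465 J

For quasistatic motion the external work equals the change in potential energy: W_ext = qΔV = q(V_B − V_A).
At A: distances to the source charges are 1.82 m, 0.326 m; V_A = Σ kqᵢ/rᵢ = 1.66×10⁵ V.
At B: distances to the source charges are 1.22 m, 1.93 m; V_B = Σ kqᵢ/rᵢ = 7.49×10⁴ V.
ΔV = V_B − V_A = -9.15×10⁴ V.
W_ext = qΔV = (5.09×10⁻⁶ C)(-9.15×10⁴ V) = -0.465 J.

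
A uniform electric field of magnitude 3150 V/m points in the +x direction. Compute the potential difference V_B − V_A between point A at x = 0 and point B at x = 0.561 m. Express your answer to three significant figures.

-1770 V

In a uniform field, potential decreases in the direction of E: V_B − V_A = −E·Δx.
V_B − V_A = −(3150 V/m)(0.561 m) = -1770 V.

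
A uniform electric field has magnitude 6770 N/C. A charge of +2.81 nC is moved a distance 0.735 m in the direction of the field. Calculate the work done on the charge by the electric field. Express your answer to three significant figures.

1.40×10⁻⁵ J

The potential change for a displacement 0.735 m in the direction of the field is ΔV = −Ed = -4980 V.
W_field = −qΔV = 1.40×10⁻⁵ J.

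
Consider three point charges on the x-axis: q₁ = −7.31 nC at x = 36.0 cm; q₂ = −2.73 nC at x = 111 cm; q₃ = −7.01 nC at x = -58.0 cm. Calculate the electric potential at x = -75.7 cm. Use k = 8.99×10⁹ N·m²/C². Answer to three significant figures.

The total potential is the scalar sum of each charge's contribution, V = Σ kqᵢ/rᵢ.
Distances from the field point to each charge: r₁ = 1.12 m, r₂ = 1.87 m, r₃ = 0.177 m.
V = k[(-7.31×10⁻⁹)/(1.12) + (-2.73×10⁻⁹)/(1.87) + (-7.01×10⁻⁹)/(0.177)] = -428 V.

-428 V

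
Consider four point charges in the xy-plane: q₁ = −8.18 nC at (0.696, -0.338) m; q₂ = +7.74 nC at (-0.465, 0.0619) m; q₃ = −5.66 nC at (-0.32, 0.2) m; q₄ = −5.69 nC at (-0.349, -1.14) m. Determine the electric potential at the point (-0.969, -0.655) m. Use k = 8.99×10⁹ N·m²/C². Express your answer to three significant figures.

The total potential is the scalar sum of each charge's contribution, V = Σ kqᵢ/rᵢ.
Distances from the field point to each charge: r₁ = 1.69 m, r₂ = 0.876 m, r₃ = 1.07 m, r₄ = 0.787 m.
V = k[(-8.18×10⁻⁹)/(1.69) + (7.74×10⁻⁹)/(0.876) + (-5.66×10⁻⁹)/(1.07) + (-5.69×10⁻⁹)/(0.787)] = -76.4 V.

-76.4 V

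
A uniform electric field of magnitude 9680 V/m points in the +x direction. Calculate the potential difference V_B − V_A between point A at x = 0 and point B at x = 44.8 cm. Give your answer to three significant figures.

-4340 V

In a uniform field, potential decreases in the direction of E: V_B − V_A = −E·Δx.
V_B − V_A = −(9680 V/m)(0.448 m) = -4340 V.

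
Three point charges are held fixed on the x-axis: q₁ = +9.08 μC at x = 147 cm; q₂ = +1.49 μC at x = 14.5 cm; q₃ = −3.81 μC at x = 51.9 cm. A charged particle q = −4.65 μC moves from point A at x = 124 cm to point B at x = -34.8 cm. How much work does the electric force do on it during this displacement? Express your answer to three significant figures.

-1.33 J

The work done by the electric force is W_field = −ΔU = −q(V_B − V_A) = q(V_A − V_B).
At A: distances to the source charges are 0.230 m, 1.09 m, 0.721 m; V_A = Σ kqᵢ/rᵢ = 3.20×10⁵ V.
At B: distances to the source charges are 1.82 m, 0.493 m, 0.867 m; V_B = Σ kqᵢ/rᵢ = 3.26×10⁴ V.
ΔV = V_B − V_A = -2.87×10⁵ V.
W_field = −qΔV = −(-4.65×10⁻⁶ C)(-2.87×10⁵ V) = -1.33 J.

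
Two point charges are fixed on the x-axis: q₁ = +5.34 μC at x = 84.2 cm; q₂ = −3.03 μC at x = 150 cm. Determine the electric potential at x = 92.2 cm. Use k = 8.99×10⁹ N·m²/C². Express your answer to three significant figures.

5.53×10⁵ V

Electric potential is a scalar, so the contributions from each charge add algebraically: V = Σ kqᵢ/rᵢ.
Distances from the field point to each charge: r₁ = 0.0800 m, r₂ = 0.578 m.
V = k[(5.34×10⁻⁶)/(0.0800) + (-3.03×10⁻⁶)/(0.578)] = 5.53×10⁵ V.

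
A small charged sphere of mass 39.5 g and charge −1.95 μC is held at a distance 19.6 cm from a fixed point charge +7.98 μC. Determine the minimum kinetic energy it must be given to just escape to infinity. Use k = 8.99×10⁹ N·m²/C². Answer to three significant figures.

To just escape, total mechanical energy must reach zero at infinity: ½mv²_min + U = 0, so ½mv²_min = −U = |kQq|/r.
|U| = |kQq|/r = (8.99×10⁹ N·m²/C²)(7.98×10⁻⁶)(1.95×10⁻⁶)/(0.196) = 0.714 J.

0.714 J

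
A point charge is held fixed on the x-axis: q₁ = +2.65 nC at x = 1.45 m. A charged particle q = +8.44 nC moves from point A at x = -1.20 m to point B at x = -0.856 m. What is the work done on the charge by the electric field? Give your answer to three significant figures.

-1.13×10⁻⁸ J

The work done by the electric force is W_field = −ΔU = −q(V_B − V_A) = q(V_A − V_B).
At A: distance to the source charge is 2.65 m; V_A = kq₁/r = 8.99 V.
At B: distance to the source charge is 2.31 m; V_B = kq₁/r = 10.3 V.
ΔV = V_B − V_A = 1.34 V.
W_field = −qΔV = −(8.44×10⁻⁹ C)(1.34 V) = -1.13×10⁻⁸ J.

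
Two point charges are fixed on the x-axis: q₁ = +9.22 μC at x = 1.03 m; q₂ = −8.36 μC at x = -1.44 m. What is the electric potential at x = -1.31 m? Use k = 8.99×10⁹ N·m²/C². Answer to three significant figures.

The total potential is the scalar sum of each charge's contribution, V = Σ kqᵢ/rᵢ.
Distances from the field point to each charge: r₁ = 2.34 m, r₂ = 0.130 m.
V = k[(9.22×10⁻⁶)/(2.34) + (-8.36×10⁻⁶)/(0.130)] = -5.43×10⁵ V.

-5.43×10⁵ V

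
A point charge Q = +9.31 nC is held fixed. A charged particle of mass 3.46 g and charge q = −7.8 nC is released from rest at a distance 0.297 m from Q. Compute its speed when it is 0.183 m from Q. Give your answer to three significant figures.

0.0281 m/s

Only the electrostatic force acts, so mechanical energy is conserved: ½mv² = U₁ − U₂ = kQq(1/r₁ − 1/r₂).
U₁ − U₂ = (8.99×10⁹ N·m²/C²)(9.31×10⁻⁹ C)(-7.80×10⁻⁹ C)(1/0.297 − 1/0.183) = 1.37×10⁻⁶ J.
v = √(2·1.37×10⁻⁶/3.46×10⁻³) = 0.0281 m/s.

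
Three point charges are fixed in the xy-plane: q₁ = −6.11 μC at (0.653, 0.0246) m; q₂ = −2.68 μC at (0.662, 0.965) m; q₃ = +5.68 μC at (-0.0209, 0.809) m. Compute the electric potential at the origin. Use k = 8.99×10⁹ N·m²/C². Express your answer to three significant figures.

The total potential is the scalar sum of each charge's contribution, V = Σ kqᵢ/rᵢ.
Distances from the field point to each charge: r₁ = 0.653 m, r₂ = 1.17 m, r₃ = 0.809 m.
V = k[(-6.11×10⁻⁶)/(0.653) + (-2.68×10⁻⁶)/(1.17) + (5.68×10⁻⁶)/(0.809)] = -4.15×10⁴ V.

-4.15×10⁴ V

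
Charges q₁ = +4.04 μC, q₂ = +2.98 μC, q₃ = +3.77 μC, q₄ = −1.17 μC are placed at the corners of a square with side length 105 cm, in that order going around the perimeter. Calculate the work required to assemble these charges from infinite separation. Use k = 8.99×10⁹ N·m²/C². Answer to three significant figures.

0.192 J

The assembly work is the sum of pairwise potential energies, U = Σ_{i<j} kqᵢqⱼ/rᵢⱼ.
The four side pairs have separation 1.05 m and the two diagonal pairs 1.48 m.
Summing all 6 pair terms gives U = 0.192 J.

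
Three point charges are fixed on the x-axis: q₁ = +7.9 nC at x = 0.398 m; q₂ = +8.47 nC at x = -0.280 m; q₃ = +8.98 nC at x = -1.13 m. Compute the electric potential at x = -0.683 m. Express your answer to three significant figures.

435 V

Electric potential is a scalar, so the contributions from each charge add algebraically: V = Σ kqᵢ/rᵢ.
Distances from the field point to each charge: r₁ = 1.08 m, r₂ = 0.403 m, r₃ = 0.447 m.
V = k[(7.90×10⁻⁹)/(1.08) + (8.47×10⁻⁹)/(0.403) + (8.98×10⁻⁹)/(0.447)] = 435 V.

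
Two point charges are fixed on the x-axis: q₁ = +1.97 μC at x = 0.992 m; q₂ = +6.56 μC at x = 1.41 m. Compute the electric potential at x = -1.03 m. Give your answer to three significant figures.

3.29×10⁴ V

The total potential is the scalar sum of each charge's contribution, V = Σ kqᵢ/rᵢ.
Distances from the field point to each charge: r₁ = 2.02 m, r₂ = 2.44 m.
V = k[(1.97×10⁻⁶)/(2.02) + (6.56×10⁻⁶)/(2.44)] = 3.29×10⁴ V.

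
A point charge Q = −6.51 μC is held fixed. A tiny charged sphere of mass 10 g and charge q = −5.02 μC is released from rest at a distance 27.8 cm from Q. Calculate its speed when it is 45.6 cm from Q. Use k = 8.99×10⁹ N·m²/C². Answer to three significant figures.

Only the electrostatic force acts, so mechanical energy is conserved: ½mv² = U₁ − U₂ = kQq(1/r₁ − 1/r₂).
U₁ − U₂ = (8.99×10⁹ N·m²/C²)(-6.51×10⁻⁶ C)(-5.02×10⁻⁶ C)(1/0.278 − 1/0.456) = 0.413 J.
v = √(2·0.413/0.0100) = 9.08 m/s.

9.08 m/s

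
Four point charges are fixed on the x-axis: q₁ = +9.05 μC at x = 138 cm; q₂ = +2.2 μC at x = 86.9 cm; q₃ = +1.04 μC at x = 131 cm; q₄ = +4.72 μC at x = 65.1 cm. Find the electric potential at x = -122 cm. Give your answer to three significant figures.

Electric potential is a scalar, so the contributions from each charge add algebraically: V = Σ kqᵢ/rᵢ.
Distances from the field point to each charge: r₁ = 2.60 m, r₂ = 2.09 m, r₃ = 2.53 m, r₄ = 1.87 m.
V = k[(9.05×10⁻⁶)/(2.60) + (2.20×10⁻⁶)/(2.09) + (1.04×10⁻⁶)/(2.53) + (4.72×10⁻⁶)/(1.87)] = 6.71×10⁴ V.

6.71×10⁴ V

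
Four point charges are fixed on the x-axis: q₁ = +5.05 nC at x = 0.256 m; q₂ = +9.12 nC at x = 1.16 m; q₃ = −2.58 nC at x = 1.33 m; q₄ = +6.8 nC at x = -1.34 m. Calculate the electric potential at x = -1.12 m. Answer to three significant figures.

The total potential is the scalar sum of each charge's contribution, V = Σ kqᵢ/rᵢ.
Distances from the field point to each charge: r₁ = 1.38 m, r₂ = 2.28 m, r₃ = 2.45 m, r₄ = 0.220 m.
V = k[(5.05×10⁻⁹)/(1.38) + (9.12×10⁻⁹)/(2.28) + (-2.58×10⁻⁹)/(2.45) + (6.80×10⁻⁹)/(0.220)] = 337 V.

337 V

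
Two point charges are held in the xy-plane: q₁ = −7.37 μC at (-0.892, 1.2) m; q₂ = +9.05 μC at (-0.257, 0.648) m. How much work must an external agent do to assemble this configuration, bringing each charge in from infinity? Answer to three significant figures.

The work to assemble the configuration equals its total potential energy, U = Σ kqᵢqⱼ/rᵢⱼ over all pairs.
Pair separations: r₁₂ = 0.841 m.
U = (-0.713) = -0.713 J.

-0.713 J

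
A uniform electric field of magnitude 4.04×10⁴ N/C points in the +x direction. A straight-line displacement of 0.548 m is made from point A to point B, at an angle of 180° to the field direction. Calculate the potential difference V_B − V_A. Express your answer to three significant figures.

Only the component of displacement along E changes the potential: ΔV = −E·d·cosθ.
ΔV = −(4.04×10⁴ V/m)(0.548 m)cos180° = 2.21×10⁴ V.

2.21×10⁴ V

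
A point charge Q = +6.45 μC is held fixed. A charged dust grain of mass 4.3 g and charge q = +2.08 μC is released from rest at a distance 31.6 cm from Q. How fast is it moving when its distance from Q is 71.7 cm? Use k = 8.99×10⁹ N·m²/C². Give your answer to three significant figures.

9.96 m/s

Only the electrostatic force acts, so mechanical energy is conserved: ½mv² = U₁ − U₂ = kQq(1/r₁ − 1/r₂).
U₁ − U₂ = (8.99×10⁹ N·m²/C²)(6.45×10⁻⁶ C)(2.08×10⁻⁶ C)(1/0.316 − 1/0.717) = 0.213 J.
v = √(2·0.213/4.30×10⁻³) = 9.96 m/s.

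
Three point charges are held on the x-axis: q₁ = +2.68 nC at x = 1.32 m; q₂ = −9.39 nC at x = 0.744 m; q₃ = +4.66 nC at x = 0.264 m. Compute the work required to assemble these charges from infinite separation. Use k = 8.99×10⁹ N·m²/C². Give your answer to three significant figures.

The assembly work is the sum of pairwise potential energies, U = Σ_{i<j} kqᵢqⱼ/rᵢⱼ.
Pair separations: r₁₂ = 0.576 m, r₁₃ = 1.06 m, r₂₃ = 0.480 m.
U = (-3.93×10⁻⁷) + (1.06×10⁻⁷) + (-8.20×10⁻⁷) = -1.11×10⁻⁶ J.

-1.11×10⁻⁶ J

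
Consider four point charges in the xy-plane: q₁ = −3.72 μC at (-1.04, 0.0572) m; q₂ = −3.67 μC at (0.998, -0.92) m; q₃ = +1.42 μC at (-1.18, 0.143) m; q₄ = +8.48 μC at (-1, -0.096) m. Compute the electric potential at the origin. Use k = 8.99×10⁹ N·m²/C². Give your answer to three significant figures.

3.02×10⁴ V

Electric potential is a scalar, so the contributions from each charge add algebraically: V = Σ kqᵢ/rᵢ.
Distances from the field point to each charge: r₁ = 1.04 m, r₂ = 1.36 m, r₃ = 1.19 m, r₄ = 1.00 m.
V = k[(-3.72×10⁻⁶)/(1.04) + (-3.67×10⁻⁶)/(1.36) + (1.42×10⁻⁶)/(1.19) + (8.48×10⁻⁶)/(1.00)] = 3.02×10⁴ V.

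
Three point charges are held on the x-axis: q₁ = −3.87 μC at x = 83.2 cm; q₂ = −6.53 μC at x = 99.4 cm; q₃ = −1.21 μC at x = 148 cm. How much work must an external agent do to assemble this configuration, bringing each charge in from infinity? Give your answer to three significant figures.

1.61 J

The assembly work is the sum of pairwise potential energies, U = Σ_{i<j} kqᵢqⱼ/rᵢⱼ.
Pair separations: r₁₂ = 0.162 m, r₁₃ = 0.648 m, r₂₃ = 0.486 m.
U = (1.40) + (0.0650) + (0.146) = 1.61 J.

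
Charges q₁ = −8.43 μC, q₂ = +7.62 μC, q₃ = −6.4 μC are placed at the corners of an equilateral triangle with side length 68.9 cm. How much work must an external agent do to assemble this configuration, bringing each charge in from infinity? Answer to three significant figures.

-0.771 J

The assembly work is the sum of pairwise potential energies, U = Σ_{i<j} kqᵢqⱼ/rᵢⱼ.
All three pair separations equal the side length, 0.689 m.
U = (-0.838) + (0.704) + (-0.636) = -0.771 J.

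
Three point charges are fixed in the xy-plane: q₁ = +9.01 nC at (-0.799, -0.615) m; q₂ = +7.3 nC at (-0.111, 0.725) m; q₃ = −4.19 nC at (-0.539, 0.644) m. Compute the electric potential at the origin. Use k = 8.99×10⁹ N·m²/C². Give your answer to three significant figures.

125 V

Electric potential is a scalar, so the contributions from each charge add algebraically: V = Σ kqᵢ/rᵢ.
Distances from the field point to each charge: r₁ = 1.01 m, r₂ = 0.733 m, r₃ = 0.840 m.
V = k[(9.01×10⁻⁹)/(1.01) + (7.30×10⁻⁹)/(0.733) + (-4.19×10⁻⁹)/(0.840)] = 125 V.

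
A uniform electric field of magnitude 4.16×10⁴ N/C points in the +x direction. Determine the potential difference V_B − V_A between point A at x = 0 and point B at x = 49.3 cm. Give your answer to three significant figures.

In a uniform field, potential decreases in the direction of E: V_B − V_A = −E·Δx.
V_B − V_A = −(4.16×10⁴ V/m)(0.493 m) = -2.05×10⁴ V.

-2.05×10⁴ V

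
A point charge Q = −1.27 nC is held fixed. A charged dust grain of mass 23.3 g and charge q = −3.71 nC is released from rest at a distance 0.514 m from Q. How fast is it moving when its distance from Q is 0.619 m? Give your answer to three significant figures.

1.10×10⁻³ m/s

Only the electrostatic force acts, so mechanical energy is conserved: ½mv² = U₁ − U₂ = kQq(1/r₁ − 1/r₂).
U₁ − U₂ = (8.99×10⁹ N·m²/C²)(-1.27×10⁻⁹ C)(-3.71×10⁻⁹ C)(1/0.514 − 1/0.619) = 1.40×10⁻⁸ J.
v = √(2·1.40×10⁻⁸/0.0233) = 1.10×10⁻³ m/s.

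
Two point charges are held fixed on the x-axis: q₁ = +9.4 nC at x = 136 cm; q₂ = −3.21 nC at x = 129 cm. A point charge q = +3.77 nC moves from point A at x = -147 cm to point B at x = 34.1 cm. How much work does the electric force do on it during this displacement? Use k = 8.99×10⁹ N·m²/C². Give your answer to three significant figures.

The work done by the electric force is W_field = −ΔU = −q(V_B − V_A) = q(V_A − V_B).
At A: distances to the source charges are 2.83 m, 2.76 m; V_A = Σ kqᵢ/rᵢ = 19.4 V.
At B: distances to the source charges are 1.02 m, 0.949 m; V_B = Σ kqᵢ/rᵢ = 52.5 V.
ΔV = V_B − V_A = 33.1 V.
W_field = −qΔV = −(3.77×10⁻⁹ C)(33.1 V) = -1.25×10⁻⁷ J.

-1.25×10⁻⁷ J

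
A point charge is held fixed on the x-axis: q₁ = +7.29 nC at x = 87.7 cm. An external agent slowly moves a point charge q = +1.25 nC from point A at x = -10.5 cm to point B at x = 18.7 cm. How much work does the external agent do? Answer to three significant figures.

3.53×10⁻⁸ J

For quasistatic motion the external work equals the change in potential energy: W_ext = qΔV = q(V_B − V_A).
At A: distance to the source charge is 0.982 m; V_A = kq₁/r = 66.7 V.
At B: distance to the source charge is 0.690 m; V_B = kq₁/r = 95.0 V.
ΔV = V_B − V_A = 28.2 V.
W_ext = qΔV = (1.25×10⁻⁹ C)(28.2 V) = 3.53×10⁻⁸ J.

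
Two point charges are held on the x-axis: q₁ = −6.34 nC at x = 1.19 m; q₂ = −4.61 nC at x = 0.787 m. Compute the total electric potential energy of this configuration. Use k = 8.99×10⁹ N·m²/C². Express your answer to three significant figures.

The work to assemble the configuration equals its total potential energy, U = Σ kqᵢqⱼ/rᵢⱼ over all pairs.
Pair separations: r₁₂ = 0.403 m.
U = (6.52×10⁻⁷) = 6.52×10⁻⁷ J.

6.52×10⁻⁷ J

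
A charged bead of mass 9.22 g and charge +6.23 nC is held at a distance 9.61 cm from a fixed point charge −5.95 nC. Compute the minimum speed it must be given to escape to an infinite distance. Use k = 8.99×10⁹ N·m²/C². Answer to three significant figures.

0.0274 m/s

To just escape, total mechanical energy must reach zero at infinity: ½mv²_min + U = 0, so ½mv²_min = −U = |kQq|/r.
|U| = |kQq|/r = (8.99×10⁹ N·m²/C²)(5.95×10⁻⁹)(6.23×10⁻⁹)/(0.0961) = 3.47×10⁻⁶ J.
v_min = √(2|U|/m) = √(2·3.47×10⁻⁶/9.22×10⁻³) = 0.0274 m/s.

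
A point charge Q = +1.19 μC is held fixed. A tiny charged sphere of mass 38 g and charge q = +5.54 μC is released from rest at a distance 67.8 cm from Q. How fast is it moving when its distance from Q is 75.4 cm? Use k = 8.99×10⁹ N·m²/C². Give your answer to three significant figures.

0.681 m/s

Only the electrostatic force acts, so mechanical energy is conserved: ½mv² = U₁ − U₂ = kQq(1/r₁ − 1/r₂).
U₁ − U₂ = (8.99×10⁹ N·m²/C²)(1.19×10⁻⁶ C)(5.54×10⁻⁶ C)(1/0.678 − 1/0.754) = 8.81×10⁻³ J.
v = √(2·8.81×10⁻³/0.0380) = 0.681 m/s.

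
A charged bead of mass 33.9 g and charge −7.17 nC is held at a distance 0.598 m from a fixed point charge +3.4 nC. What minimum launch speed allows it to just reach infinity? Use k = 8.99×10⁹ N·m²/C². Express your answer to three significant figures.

To just escape, total mechanical energy must reach zero at infinity: ½mv²_min + U = 0, so ½mv²_min = −U = |kQq|/r.
|U| = |kQq|/r = (8.99×10⁹ N·m²/C²)(3.40×10⁻⁹)(7.17×10⁻⁹)/(0.598) = 3.66×10⁻⁷ J.
v_min = √(2|U|/m) = √(2·3.66×10⁻⁷/0.0339) = 4.65×10⁻³ m/s.

4.65×10⁻³ m/s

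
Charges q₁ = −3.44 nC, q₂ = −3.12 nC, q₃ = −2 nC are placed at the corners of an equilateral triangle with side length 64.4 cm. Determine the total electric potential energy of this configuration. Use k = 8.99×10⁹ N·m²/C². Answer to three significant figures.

The assembly work is the sum of pairwise potential energies, U = Σ_{i<j} kqᵢqⱼ/rᵢⱼ.
All three pair separations equal the side length, 0.644 m.
U = (1.50×10⁻⁷) + (9.60×10⁻⁸) + (8.71×10⁻⁸) = 3.33×10⁻⁷ J.

3.33×10⁻⁷ J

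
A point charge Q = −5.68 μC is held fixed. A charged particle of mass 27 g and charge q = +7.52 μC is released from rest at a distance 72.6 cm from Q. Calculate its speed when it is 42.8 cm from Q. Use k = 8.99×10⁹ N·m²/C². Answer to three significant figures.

Only the electrostatic force acts, so mechanical energy is conserved: ½mv² = U₁ − U₂ = kQq(1/r₁ − 1/r₂).
U₁ − U₂ = (8.99×10⁹ N·m²/C²)(-5.68×10⁻⁶ C)(7.52×10⁻⁶ C)(1/0.726 − 1/0.428) = 0.368 J.
v = √(2·0.368/0.0270) = 5.22 m/s.

5.22 m/s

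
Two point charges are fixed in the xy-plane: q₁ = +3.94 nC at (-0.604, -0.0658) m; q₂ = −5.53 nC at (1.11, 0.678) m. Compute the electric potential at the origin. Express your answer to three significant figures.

Electric potential is a scalar, so the contributions from each charge add algebraically: V = Σ kqᵢ/rᵢ.
Distances from the field point to each charge: r₁ = 0.608 m, r₂ = 1.30 m.
V = k[(3.94×10⁻⁹)/(0.608) + (-5.53×10⁻⁹)/(1.30)] = 20.1 V.

20.1 V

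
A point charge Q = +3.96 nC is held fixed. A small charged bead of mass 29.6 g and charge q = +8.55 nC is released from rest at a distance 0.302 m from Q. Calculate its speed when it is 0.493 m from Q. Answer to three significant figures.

Only the electrostatic force acts, so mechanical energy is conserved: ½mv² = U₁ − U₂ = kQq(1/r₁ − 1/r₂).
U₁ − U₂ = (8.99×10⁹ N·m²/C²)(3.96×10⁻⁹ C)(8.55×10⁻⁹ C)(1/0.302 − 1/0.493) = 3.90×10⁻⁷ J.
v = √(2·3.90×10⁻⁷/0.0296) = 5.14×10⁻³ m/s.

5.14×10⁻³ m/s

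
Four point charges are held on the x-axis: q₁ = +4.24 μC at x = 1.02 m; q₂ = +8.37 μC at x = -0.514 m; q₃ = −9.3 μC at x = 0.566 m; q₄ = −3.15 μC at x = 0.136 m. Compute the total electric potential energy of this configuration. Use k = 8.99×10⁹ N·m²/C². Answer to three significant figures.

-1.11 J

The assembly work is the sum of pairwise potential energies, U = Σ_{i<j} kqᵢqⱼ/rᵢⱼ.
Pair separations: r₁₂ = 1.53 m, r₁₃ = 0.454 m, r₁₄ = 0.884 m, r₂₃ = 1.08 m, r₂₄ = 0.650 m, r₃₄ = 0.430 m.
Summing all 6 pair terms gives U = -1.11 J.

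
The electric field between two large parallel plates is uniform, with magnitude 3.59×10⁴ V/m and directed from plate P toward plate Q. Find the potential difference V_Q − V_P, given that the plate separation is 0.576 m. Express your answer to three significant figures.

In a uniform field, potential decreases in the direction of E: ΔV = −E·d for a displacement d parallel to E.
Going from P to Q is a displacement of 0.576 m along the field, so V_Q − V_P = −Ed = -2.07×10⁴ V.

-2.07×10⁴ V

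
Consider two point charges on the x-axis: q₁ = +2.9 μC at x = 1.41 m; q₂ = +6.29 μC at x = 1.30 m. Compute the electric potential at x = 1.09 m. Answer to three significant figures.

3.51×10⁵ V

The total potential is the scalar sum of each charge's contribution, V = Σ kqᵢ/rᵢ.
Distances from the field point to each charge: r₁ = 0.320 m, r₂ = 0.210 m.
V = k[(2.90×10⁻⁶)/(0.320) + (6.29×10⁻⁶)/(0.210)] = 3.51×10⁵ V.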